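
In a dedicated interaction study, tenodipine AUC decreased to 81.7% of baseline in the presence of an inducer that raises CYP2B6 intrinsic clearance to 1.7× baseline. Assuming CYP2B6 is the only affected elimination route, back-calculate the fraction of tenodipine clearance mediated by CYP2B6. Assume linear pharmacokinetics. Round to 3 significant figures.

0.320

Let fm be the CYP2B6 fraction. New clearance relative to baseline = fm × 1.7 + (1 − fm).
AUC ratio = 1 / (new CL fraction), so new CL fraction = 1 / 0.817 = 1.224.
fm × 1.7 + 1 − fm = 1.224  ⇒  fm × (1.7 − 1) = 0.224  ⇒  fm = 0.320.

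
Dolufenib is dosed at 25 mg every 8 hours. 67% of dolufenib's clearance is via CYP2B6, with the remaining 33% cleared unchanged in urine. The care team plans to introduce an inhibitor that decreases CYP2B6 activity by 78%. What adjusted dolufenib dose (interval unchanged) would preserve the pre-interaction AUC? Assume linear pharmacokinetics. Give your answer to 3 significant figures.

CYP2B6: 0.67 × 0.22 = 0.1474
Other: 0.33 (unchanged)
Relative clearance = 0.1474 + 0.33 = 0.4774.
To maintain the same steady-state level, dose must scale with clearance: new dose = 25 × 0.4774 = 11.9 mg.

11.9 mg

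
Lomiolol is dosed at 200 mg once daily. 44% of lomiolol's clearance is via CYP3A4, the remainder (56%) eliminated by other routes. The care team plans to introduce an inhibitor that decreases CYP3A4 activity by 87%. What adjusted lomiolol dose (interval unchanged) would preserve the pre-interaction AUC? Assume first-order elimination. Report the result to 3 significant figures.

CYP3A4: 0.44 × 0.13 = 0.0572
Other: 0.56 (unchanged)
CL_new/CL_old = 0.0572 + 0.56 = 0.6172.
To maintain the same steady-state level, dose must scale with clearance: new dose = 200 × 0.6172 = 123 mg.

123 mg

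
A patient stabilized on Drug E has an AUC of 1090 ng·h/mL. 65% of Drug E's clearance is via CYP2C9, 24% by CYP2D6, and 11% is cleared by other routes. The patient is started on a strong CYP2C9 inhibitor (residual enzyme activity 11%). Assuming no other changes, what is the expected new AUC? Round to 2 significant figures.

The CYP2C9 pathway (65% of clearance) falls to 0.11× activity: 0.65 × 0.11 = 0.0715.
CYP2D6 (24%) and the residual 11% are unaffected.
Relative clearance = 0.0715 + 0.24 + 0.11 = 0.4215.
With dosing unchanged, AUC scales as 1/CL: 1090 / 0.4215 = 2.6 × 10³ ng·h/mL.

2.6 × 10³ ng·h/mL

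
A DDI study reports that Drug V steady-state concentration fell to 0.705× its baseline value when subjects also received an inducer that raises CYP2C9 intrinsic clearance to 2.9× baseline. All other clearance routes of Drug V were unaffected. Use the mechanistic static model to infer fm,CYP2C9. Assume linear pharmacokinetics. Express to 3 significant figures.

Call the CYP2C9 fraction fm. After the interaction, CL_new/CL_old = fm × 2.9 + (1 − fm).
Steady-state concentration ratio = 1 / (new CL fraction), so new CL fraction = 1 / 0.705 = 1.418.
fm × 2.9 + 1 − fm = 1.418  ⇒  fm × (2.9 − 1) = 0.4184  ⇒  fm = 0.220.

0.220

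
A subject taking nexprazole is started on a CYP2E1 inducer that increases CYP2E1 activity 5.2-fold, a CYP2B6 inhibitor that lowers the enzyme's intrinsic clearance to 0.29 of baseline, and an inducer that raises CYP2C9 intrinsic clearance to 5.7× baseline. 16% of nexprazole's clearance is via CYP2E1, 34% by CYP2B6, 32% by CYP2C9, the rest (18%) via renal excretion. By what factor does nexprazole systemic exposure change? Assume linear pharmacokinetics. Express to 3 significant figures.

The CYP2E1 pathway (16% of clearance) increases to 5.2× activity: 0.16 × 5.2 = 0.832.
The CYP2B6 pathway (34% of clearance) falls to 0.29× activity: 0.34 × 0.29 = 0.0986.
The CYP2C9 pathway (32% of clearance) increases to 5.7× activity: 0.32 × 5.7 = 1.824.
The remaining 18% of clearance is unaffected.
New clearance relative to baseline: 0.832 + 0.0986 + 1.824 + 0.18 = 2.9346.
Systemic exposure ∝ 1/CL: fold-change = 1 / 2.9346 = 0.341.

0.341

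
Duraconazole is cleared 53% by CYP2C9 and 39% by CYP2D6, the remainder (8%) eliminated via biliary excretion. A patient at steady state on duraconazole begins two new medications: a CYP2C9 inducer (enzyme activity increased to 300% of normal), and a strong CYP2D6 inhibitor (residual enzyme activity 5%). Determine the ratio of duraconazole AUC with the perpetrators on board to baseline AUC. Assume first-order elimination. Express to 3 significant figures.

0.592

The CYP2C9 pathway (53% of clearance) rises to 3× activity: 0.53 × 3 = 1.59.
The CYP2D6 pathway (39% of clearance) is reduced to 0.05× activity: 0.39 × 0.05 = 0.0195.
The remaining 8% of clearance is unaffected.
CL_new/CL_old = 1.59 + 0.0195 + 0.08 = 1.6895.
AUC ∝ 1/CL: fold-change = 1 / 1.6895 = 0.592.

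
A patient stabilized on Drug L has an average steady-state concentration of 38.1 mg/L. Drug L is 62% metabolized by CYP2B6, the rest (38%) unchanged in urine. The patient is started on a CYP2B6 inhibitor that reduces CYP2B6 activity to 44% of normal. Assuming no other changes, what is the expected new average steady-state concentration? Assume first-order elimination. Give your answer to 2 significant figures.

The CYP2B6 pathway (62% of clearance) drops to 0.44× activity: 0.62 × 0.44 = 0.2728.
Non-CYP routes (38%) are unchanged.
New clearance relative to baseline: 0.2728 + 0.38 = 0.6528.
With dosing unchanged, average steady-state concentration scales as 1/CL: 38.1 / 0.6528 = 58 mg/L.

58 mg/L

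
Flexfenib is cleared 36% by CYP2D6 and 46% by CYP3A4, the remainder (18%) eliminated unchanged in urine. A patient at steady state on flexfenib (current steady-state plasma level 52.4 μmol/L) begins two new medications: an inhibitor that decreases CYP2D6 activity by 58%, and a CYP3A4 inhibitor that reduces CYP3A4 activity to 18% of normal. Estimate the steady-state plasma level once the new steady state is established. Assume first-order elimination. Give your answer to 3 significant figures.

CYP2D6: 0.36 × 0.42 = 0.1512
CYP3A4: 0.46 × 0.18 = 0.0828
Other: 0.18 (unchanged)
CL_new/CL_old = 0.1512 + 0.0828 + 0.18 = 0.414.
Steady-state plasma level ∝ 1/CL: new value = 52.4 / 0.414 = 127 μmol/L.

127 μmol/L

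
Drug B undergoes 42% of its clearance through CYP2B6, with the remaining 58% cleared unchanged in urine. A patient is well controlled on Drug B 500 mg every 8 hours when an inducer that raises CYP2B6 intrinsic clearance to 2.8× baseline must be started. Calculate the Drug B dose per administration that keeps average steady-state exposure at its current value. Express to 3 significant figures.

The CYP2B6 pathway (42% of clearance) is boosted to 2.8× activity: 0.42 × 2.8 = 1.176.
Non-CYP routes (58%) are unchanged.
New clearance relative to baseline: 1.176 + 0.58 = 1.756.
Exposure is unchanged when dose changes in proportion to clearance. New dose = 500 mg × 1.756 = 878 mg.

878 mg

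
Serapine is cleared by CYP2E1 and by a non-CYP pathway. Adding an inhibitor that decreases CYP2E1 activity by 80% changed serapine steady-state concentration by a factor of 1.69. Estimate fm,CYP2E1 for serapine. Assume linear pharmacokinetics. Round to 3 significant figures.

0.510

Write x for the fraction cleared via CYP2E1. The observed steady-state concentration change means clearance fell to 1/1.69 = 0.5917 of baseline.
Setting x·0.2 + (1 − x) = 0.5917 and solving: x = (0.5917 − 1)/(0.2 − 1) = 0.510.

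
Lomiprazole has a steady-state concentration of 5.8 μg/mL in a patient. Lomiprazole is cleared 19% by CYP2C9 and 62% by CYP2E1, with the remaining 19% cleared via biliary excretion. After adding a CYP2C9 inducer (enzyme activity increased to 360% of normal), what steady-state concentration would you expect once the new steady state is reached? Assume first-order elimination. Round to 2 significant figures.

3.9 μg/mL

CYP2C9: 0.19 × 3.6 = 0.684
CYP2E1: 0.62 (unchanged)
Other: 0.19 (unchanged)
CL_new/CL_old = 0.684 + 0.62 + 0.19 = 1.494.
With dosing unchanged, steady-state concentration scales as 1/CL: 5.8 / 1.494 = 3.9 μg/mL.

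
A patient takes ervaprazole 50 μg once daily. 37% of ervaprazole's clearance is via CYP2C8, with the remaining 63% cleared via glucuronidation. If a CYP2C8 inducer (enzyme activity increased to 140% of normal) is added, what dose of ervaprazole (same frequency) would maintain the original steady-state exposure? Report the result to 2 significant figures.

The CYP2C8 pathway (37% of clearance) rises to 1.4× activity: 0.37 × 1.4 = 0.518.
Non-CYP routes (63%) are unchanged.
New clearance relative to baseline: 0.518 + 0.63 = 1.148.
To maintain the same steady-state level, dose must scale with clearance: new dose = 50 × 1.148 = 57 μg.

57 μg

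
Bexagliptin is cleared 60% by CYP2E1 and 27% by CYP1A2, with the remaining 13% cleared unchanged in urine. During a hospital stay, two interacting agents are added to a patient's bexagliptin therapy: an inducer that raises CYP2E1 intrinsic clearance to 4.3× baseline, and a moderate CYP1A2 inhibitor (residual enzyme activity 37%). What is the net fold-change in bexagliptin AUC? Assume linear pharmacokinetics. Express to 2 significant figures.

CYP2E1: 0.6 × 4.3 = 2.58
CYP1A2: 0.27 × 0.37 = 0.0999
Other: 0.13 (unchanged)
CL_new/CL_old = 2.58 + 0.0999 + 0.13 = 2.8099.
AUC ∝ 1/CL: fold-change = 1 / 2.8099 = 0.36.

0.36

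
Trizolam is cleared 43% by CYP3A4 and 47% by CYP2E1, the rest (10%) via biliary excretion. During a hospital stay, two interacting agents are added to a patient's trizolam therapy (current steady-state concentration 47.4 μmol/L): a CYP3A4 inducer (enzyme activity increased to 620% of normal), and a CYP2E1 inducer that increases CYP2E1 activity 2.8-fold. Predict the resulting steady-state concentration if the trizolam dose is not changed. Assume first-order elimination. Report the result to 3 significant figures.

11.6 μmol/L

The CYP3A4 pathway (43% of clearance) increases to 6.2× activity: 0.43 × 6.2 = 2.666.
The CYP2E1 pathway (47% of clearance) increases to 2.8× activity: 0.47 × 2.8 = 1.316.
The remaining 10% of clearance is unaffected.
CL_new/CL_old = 2.666 + 1.316 + 0.1 = 4.082.
Dividing the baseline by the relative clearance: 47.4 / 4.082 = 11.6 μmol/L.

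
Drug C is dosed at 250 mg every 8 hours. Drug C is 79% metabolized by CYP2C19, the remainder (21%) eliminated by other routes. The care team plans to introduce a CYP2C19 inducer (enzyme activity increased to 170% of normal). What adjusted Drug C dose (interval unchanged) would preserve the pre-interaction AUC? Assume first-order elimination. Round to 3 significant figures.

388 mg

CYP2C19: 0.79 × 1.7 = 1.343
Other: 0.21 (unchanged)
Relative clearance = 1.343 + 0.21 = 1.553.
Exposure is unchanged when dose changes in proportion to clearance. New dose = 250 mg × 1.553 = 388 mg.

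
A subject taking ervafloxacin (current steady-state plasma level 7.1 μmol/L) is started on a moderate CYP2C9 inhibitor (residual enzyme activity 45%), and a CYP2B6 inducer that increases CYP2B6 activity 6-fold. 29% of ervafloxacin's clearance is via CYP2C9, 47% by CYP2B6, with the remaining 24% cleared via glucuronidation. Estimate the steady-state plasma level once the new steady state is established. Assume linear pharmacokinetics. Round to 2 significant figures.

2.2 μmol/L

The CYP2C9 pathway (29% of clearance) drops to 0.45× activity: 0.29 × 0.45 = 0.1305.
The CYP2B6 pathway (47% of clearance) rises to 6× activity: 0.47 × 6 = 2.82.
The remaining 24% of clearance is unaffected.
Relative clearance = 0.1305 + 2.82 + 0.24 = 3.1905.
New steady-state plasma level = 7.1 / 3.1905 = 2.2 μmol/L (concentration scales inversely with clearance).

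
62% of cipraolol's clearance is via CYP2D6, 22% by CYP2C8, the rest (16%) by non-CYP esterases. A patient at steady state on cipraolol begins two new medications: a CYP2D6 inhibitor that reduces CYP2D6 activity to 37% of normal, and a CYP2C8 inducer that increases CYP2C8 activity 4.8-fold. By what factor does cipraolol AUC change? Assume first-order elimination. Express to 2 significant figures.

0.69

CYP2D6: 0.62 × 0.37 = 0.2294
CYP2C8: 0.22 × 4.8 = 1.056
Other: 0.16 (unchanged)
New clearance relative to baseline: 0.2294 + 1.056 + 0.16 = 1.4454.
Because AUC varies inversely with clearance, the combined effect is 1 / 1.4454 = 0.69.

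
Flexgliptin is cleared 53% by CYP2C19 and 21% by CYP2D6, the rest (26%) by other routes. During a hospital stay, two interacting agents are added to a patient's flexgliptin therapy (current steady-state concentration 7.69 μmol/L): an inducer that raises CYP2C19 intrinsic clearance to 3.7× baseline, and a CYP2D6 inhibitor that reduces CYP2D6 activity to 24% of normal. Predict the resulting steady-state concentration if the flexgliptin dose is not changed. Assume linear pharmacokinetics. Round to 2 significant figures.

The CYP2C19 pathway (53% of clearance) is boosted to 3.7× activity: 0.53 × 3.7 = 1.961.
The CYP2D6 pathway (21% of clearance) falls to 0.24× activity: 0.21 × 0.24 = 0.0504.
Non-CYP routes (26%) are unchanged.
Relative clearance = 1.961 + 0.0504 + 0.26 = 2.2714.
Steady-state concentration ∝ 1/CL: new value = 7.69 / 2.2714 = 3.4 μmol/L.

3.4 μmol/L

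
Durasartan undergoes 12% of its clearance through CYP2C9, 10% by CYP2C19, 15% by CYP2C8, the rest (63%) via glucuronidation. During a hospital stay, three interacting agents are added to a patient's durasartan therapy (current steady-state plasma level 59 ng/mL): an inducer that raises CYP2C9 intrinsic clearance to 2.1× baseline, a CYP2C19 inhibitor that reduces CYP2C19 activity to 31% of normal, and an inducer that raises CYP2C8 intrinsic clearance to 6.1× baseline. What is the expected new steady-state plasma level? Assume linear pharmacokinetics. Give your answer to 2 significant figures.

32 ng/mL

The CYP2C9 pathway (12% of clearance) rises to 2.1× activity: 0.12 × 2.1 = 0.252.
The CYP2C19 pathway (10% of clearance) falls to 0.31× activity: 0.1 × 0.31 = 0.031.
The CYP2C8 pathway (15% of clearance) is boosted to 6.1× activity: 0.15 × 6.1 = 0.915.
The remaining 63% of clearance is unaffected.
New clearance relative to baseline: 0.252 + 0.031 + 0.915 + 0.63 = 1.828.
New steady-state plasma level = 59 / 1.828 = 32 ng/mL (concentration scales inversely with clearance).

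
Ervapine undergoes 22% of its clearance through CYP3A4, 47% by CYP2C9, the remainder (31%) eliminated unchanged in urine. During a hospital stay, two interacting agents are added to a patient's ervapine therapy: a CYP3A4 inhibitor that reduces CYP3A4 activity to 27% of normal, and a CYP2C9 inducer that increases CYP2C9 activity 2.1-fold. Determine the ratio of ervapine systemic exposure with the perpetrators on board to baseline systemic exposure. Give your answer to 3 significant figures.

The CYP3A4 pathway (22% of clearance) drops to 0.27× activity: 0.22 × 0.27 = 0.0594.
The CYP2C9 pathway (47% of clearance) is boosted to 2.1× activity: 0.47 × 2.1 = 0.987.
Non-CYP routes (31%) are unchanged.
Relative clearance = 0.0594 + 0.987 + 0.31 = 1.3564.
Because systemic exposure varies inversely with clearance, the combined effect is 1 / 1.3564 = 0.737.

0.737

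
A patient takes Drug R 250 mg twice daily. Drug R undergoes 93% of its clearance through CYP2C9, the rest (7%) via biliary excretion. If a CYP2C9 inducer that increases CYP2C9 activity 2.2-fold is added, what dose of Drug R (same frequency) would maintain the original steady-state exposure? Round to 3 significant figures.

CYP2C9: 0.93 × 2.2 = 2.046
Other: 0.07 (unchanged)
Relative clearance = 2.046 + 0.07 = 2.116.
Css,avg = (dose rate)/CL, so holding Css fixed requires dose ∝ CL: 250 × 2.116 = 529 mg.

529 mg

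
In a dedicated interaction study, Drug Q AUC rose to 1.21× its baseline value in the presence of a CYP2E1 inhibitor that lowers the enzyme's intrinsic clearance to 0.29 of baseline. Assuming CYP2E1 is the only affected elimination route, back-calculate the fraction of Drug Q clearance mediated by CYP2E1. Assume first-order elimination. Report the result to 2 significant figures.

Write x for the fraction cleared via CYP2E1. The observed AUC change means clearance fell to 1/1.21 = 0.8264 of baseline.
Only the CYP2E1 route changed, so 0.8264 = x·0.29 + (1 − x), giving x = 0.24.

0.24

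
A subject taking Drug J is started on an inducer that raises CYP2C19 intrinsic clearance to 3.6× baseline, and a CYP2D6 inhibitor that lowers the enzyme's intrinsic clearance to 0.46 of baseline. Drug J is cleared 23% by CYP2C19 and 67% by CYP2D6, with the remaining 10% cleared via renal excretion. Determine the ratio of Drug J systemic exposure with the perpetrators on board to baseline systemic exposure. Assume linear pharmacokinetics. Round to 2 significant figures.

0.81

The CYP2C19 pathway (23% of clearance) is boosted to 3.6× activity: 0.23 × 3.6 = 0.828.
The CYP2D6 pathway (67% of clearance) is reduced to 0.46× activity: 0.67 × 0.46 = 0.3082.
Non-CYP routes (10%) are unchanged.
CL_new/CL_old = 0.828 + 0.3082 + 0.1 = 1.2362.
Because systemic exposure varies inversely with clearance, the combined effect is 1 / 1.2362 = 0.81.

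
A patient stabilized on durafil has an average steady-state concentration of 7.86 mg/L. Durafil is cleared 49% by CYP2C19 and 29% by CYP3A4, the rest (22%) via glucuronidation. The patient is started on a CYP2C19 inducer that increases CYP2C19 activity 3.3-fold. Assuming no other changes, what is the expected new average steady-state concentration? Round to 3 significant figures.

3.70 mg/L

The CYP2C19 pathway (49% of clearance) increases to 3.3× activity: 0.49 × 3.3 = 1.617.
CYP3A4 (29%) and the residual 22% are unaffected.
Relative clearance = 1.617 + 0.29 + 0.22 = 2.127.
With dosing unchanged, average steady-state concentration scales as 1/CL: 7.86 / 2.127 = 3.70 mg/L.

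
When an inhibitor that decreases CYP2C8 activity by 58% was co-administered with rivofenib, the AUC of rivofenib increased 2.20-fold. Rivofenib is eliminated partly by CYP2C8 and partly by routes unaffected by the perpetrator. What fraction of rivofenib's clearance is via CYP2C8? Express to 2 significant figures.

CL'/CL = 1 / 2.20 = 0.4545
0.42·fm + (1 − fm) = 0.4545
fm = (0.4545 − 1) / (0.42 − 1) = 0.94

0.94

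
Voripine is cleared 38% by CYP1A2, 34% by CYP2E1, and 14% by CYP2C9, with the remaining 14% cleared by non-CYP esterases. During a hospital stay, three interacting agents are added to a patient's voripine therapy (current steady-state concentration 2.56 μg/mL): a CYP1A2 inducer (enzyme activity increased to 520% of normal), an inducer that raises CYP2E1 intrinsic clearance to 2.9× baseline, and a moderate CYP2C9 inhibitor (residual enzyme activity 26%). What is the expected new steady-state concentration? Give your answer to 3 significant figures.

The CYP1A2 pathway (38% of clearance) is boosted to 5.2× activity: 0.38 × 5.2 = 1.976.
The CYP2E1 pathway (34% of clearance) is boosted to 2.9× activity: 0.34 × 2.9 = 0.986.
The CYP2C9 pathway (14% of clearance) is reduced to 0.26× activity: 0.14 × 0.26 = 0.0364.
Non-CYP routes (14%) are unchanged.
Relative clearance = 1.976 + 0.986 + 0.0364 + 0.14 = 3.1384.
New steady-state concentration = 2.56 / 3.1384 = 0.816 μg/mL (concentration scales inversely with clearance).

0.816 μg/mL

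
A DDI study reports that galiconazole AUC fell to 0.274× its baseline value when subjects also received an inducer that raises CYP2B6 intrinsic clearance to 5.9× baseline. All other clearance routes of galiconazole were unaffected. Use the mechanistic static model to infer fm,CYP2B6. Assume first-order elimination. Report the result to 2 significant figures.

CL'/CL = 1 / 0.274 = 3.65
5.9·fm + (1 − fm) = 3.65
fm = (3.65 − 1) / (5.9 − 1) = 0.54

0.54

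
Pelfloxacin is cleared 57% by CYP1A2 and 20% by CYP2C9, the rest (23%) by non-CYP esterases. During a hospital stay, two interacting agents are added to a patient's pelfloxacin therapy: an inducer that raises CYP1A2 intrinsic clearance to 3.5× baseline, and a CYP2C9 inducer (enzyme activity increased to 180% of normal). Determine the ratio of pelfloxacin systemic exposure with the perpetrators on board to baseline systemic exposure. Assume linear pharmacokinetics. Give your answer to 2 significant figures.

The CYP1A2 pathway (57% of clearance) rises to 3.5× activity: 0.57 × 3.5 = 1.995.
The CYP2C9 pathway (20% of clearance) increases to 1.8× activity: 0.2 × 1.8 = 0.36.
The remaining 23% of clearance is unaffected.
New clearance relative to baseline: 1.995 + 0.36 + 0.23 = 2.585.
Systemic exposure ∝ 1/CL: fold-change = 1 / 2.585 = 0.39.

0.39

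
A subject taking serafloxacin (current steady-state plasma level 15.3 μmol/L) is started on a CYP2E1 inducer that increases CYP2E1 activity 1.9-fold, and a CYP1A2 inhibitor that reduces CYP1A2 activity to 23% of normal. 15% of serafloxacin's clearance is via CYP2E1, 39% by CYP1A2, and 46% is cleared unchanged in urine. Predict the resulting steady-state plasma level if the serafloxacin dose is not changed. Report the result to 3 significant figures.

The CYP2E1 pathway (15% of clearance) rises to 1.9× activity: 0.15 × 1.9 = 0.285.
The CYP1A2 pathway (39% of clearance) is reduced to 0.23× activity: 0.39 × 0.23 = 0.0897.
Non-CYP routes (46%) are unchanged.
New clearance relative to baseline: 0.285 + 0.0897 + 0.46 = 0.8347.
Dividing the baseline by the relative clearance: 15.3 / 0.8347 = 18.3 μmol/L.

18.3 μmol/L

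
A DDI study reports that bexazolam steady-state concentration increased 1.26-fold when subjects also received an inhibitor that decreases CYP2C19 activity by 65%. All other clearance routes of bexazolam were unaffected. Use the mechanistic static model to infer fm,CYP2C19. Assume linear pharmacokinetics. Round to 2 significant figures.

CL'/CL = 1 / 1.26 = 0.7937
0.35·fm + (1 − fm) = 0.7937
fm = (0.7937 − 1) / (0.35 − 1) = 0.32

0.32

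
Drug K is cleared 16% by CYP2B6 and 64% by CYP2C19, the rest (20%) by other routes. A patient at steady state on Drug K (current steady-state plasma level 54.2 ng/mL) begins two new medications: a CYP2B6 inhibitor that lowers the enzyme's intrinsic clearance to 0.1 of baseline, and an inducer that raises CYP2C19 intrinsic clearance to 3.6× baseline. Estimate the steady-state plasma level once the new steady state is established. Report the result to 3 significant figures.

CYP2B6: 0.16 × 0.1 = 0.016
CYP2C19: 0.64 × 3.6 = 2.304
Other: 0.2 (unchanged)
CL_new/CL_old = 0.016 + 2.304 + 0.2 = 2.52.
New steady-state plasma level = 54.2 / 2.52 = 21.5 ng/mL (concentration scales inversely with clearance).

21.5 ng/mL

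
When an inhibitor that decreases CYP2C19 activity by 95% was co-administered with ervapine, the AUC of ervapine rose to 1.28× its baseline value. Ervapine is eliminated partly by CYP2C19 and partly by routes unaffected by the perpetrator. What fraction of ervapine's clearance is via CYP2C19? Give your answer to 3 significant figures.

Let fm be the CYP2C19 fraction. New clearance relative to baseline = fm × 0.05 + (1 − fm).
AUC ratio = 1 / (new CL fraction), so new CL fraction = 1 / 1.28 = 0.7812.
fm × 0.05 + 1 − fm = 0.7812  ⇒  fm × (0.05 − 1) = −0.2188  ⇒  fm = 0.230.

0.230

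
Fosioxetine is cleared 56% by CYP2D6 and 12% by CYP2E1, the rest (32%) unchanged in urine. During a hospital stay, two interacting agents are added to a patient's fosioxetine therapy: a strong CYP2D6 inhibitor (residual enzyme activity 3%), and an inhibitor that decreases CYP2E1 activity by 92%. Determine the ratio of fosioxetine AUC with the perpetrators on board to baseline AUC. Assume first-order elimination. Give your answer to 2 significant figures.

2.9

The CYP2D6 pathway (56% of clearance) is reduced to 0.03× activity: 0.56 × 0.03 = 0.0168.
The CYP2E1 pathway (12% of clearance) drops to 0.08× activity: 0.12 × 0.08 = 0.0096.
Non-CYP routes (32%) are unchanged.
New clearance relative to baseline: 0.0168 + 0.0096 + 0.32 = 0.3464.
AUC ∝ 1/CL: fold-change = 1 / 0.3464 = 2.9.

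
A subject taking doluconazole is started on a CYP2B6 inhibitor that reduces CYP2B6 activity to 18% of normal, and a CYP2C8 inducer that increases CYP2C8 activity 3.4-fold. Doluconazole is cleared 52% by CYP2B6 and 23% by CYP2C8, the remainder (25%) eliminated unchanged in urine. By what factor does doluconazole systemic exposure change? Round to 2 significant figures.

CYP2B6: 0.52 × 0.18 = 0.0936
CYP2C8: 0.23 × 3.4 = 0.782
Other: 0.25 (unchanged)
New clearance relative to baseline: 0.0936 + 0.782 + 0.25 = 1.1256.
Net systemic exposure ratio = 1 / 1.1256 = 0.89.

0.89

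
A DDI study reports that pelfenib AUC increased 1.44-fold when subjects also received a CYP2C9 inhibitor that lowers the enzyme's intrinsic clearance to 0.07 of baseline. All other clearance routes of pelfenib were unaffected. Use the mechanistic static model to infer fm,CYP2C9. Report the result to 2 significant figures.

0.33

CL'/CL = 1 / 1.44 = 0.6944
0.07·fm + (1 − fm) = 0.6944
fm = (0.6944 − 1) / (0.07 − 1) = 0.33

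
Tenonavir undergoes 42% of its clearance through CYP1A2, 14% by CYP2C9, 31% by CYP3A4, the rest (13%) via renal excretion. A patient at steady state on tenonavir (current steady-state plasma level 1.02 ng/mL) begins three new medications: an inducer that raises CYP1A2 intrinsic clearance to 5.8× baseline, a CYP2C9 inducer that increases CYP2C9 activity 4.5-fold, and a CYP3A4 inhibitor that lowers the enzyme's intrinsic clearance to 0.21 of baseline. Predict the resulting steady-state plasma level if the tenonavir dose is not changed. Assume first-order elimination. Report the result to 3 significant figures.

0.313 ng/mL

CYP1A2: 0.42 × 5.8 = 2.436
CYP2C9: 0.14 × 4.5 = 0.63
CYP3A4: 0.31 × 0.21 = 0.0651
Other: 0.13 (unchanged)
Relative clearance = 2.436 + 0.63 + 0.0651 + 0.13 = 3.2611.
Steady-state plasma level ∝ 1/CL: new value = 1.02 / 3.2611 = 0.313 ng/mL.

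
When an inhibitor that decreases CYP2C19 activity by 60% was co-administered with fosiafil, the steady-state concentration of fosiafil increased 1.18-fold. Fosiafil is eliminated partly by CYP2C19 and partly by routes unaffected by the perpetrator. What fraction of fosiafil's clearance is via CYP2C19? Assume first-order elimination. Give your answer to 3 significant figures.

Write x for the fraction cleared via CYP2C19. The observed steady-state concentration change means clearance fell to 1/1.18 = 0.8475 of baseline.
Only the CYP2C19 route changed, so 0.8475 = x·0.4 + (1 − x), giving x = 0.254.

0.254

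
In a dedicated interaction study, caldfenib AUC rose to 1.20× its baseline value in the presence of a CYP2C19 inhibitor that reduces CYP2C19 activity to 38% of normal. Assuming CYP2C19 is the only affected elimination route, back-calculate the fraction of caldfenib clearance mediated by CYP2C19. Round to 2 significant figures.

0.27

Let x = fm,CYP2C19. Because AUC ∝ 1/CL, relative clearance fell to 1/1.20 = 0.8333.
Setting x·0.38 + (1 − x) = 0.8333 and solving: x = (0.8333 − 1)/(0.38 − 1) = 0.27.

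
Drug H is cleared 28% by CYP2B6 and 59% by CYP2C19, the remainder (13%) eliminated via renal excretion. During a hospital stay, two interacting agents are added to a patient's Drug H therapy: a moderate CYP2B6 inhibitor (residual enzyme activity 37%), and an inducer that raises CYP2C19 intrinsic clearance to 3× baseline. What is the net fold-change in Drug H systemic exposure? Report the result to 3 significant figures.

The CYP2B6 pathway (28% of clearance) drops to 0.37× activity: 0.28 × 0.37 = 0.1036.
The CYP2C19 pathway (59% of clearance) rises to 3× activity: 0.59 × 3 = 1.77.
Non-CYP routes (13%) are unchanged.
New clearance relative to baseline: 0.1036 + 1.77 + 0.13 = 2.0036.
Because systemic exposure varies inversely with clearance, the combined effect is 1 / 2.0036 = 0.499.

0.499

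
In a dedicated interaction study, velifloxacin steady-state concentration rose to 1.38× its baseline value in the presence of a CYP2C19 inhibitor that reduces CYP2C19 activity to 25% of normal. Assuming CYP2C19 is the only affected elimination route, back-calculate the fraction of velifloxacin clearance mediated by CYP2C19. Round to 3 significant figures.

0.367

Write x for the fraction cleared via CYP2C19. The observed steady-state concentration change means clearance fell to 1/1.38 = 0.7246 of baseline.
Setting x·0.25 + (1 − x) = 0.7246 and solving: x = (0.7246 − 1)/(0.25 − 1) = 0.367.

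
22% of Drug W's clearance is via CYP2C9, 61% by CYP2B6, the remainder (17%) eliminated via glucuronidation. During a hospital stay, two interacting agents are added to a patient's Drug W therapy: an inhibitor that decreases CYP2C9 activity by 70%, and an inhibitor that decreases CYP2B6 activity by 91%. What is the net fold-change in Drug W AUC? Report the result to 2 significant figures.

CYP2C9: 0.22 × 0.3 = 0.066
CYP2B6: 0.61 × 0.09 = 0.0549
Other: 0.17 (unchanged)
New clearance relative to baseline: 0.066 + 0.0549 + 0.17 = 0.2909.
Net AUC ratio = 1 / 0.2909 = 3.4.

3.4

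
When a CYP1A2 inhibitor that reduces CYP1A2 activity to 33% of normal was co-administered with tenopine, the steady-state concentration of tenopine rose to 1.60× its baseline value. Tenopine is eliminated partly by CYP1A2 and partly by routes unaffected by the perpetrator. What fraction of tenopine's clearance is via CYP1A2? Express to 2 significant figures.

0.56

Write x for the fraction cleared via CYP1A2. The observed steady-state concentration change means clearance fell to 1/1.60 = 0.625 of baseline.
Setting x·0.33 + (1 − x) = 0.625 and solving: x = (0.625 − 1)/(0.33 − 1) = 0.56.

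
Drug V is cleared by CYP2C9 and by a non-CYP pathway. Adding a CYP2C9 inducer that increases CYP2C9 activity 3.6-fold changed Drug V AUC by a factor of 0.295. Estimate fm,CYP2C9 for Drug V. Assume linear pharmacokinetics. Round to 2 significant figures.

Call the CYP2C9 fraction fm. After the interaction, CL_new/CL_old = fm × 3.6 + (1 − fm).
AUC ratio = 1 / (new CL fraction), so new CL fraction = 1 / 0.295 = 3.39.
fm × 3.6 + 1 − fm = 3.39  ⇒  fm × (3.6 − 1) = 2.39  ⇒  fm = 0.92.

0.92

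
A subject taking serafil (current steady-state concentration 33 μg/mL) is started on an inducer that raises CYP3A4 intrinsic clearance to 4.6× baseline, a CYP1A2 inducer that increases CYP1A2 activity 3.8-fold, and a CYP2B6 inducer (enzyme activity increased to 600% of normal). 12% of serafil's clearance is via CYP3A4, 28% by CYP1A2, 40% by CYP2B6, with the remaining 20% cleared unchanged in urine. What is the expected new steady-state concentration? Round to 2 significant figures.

The CYP3A4 pathway (12% of clearance) is boosted to 4.6× activity: 0.12 × 4.6 = 0.552.
The CYP1A2 pathway (28% of clearance) is boosted to 3.8× activity: 0.28 × 3.8 = 1.064.
The CYP2B6 pathway (40% of clearance) is boosted to 6× activity: 0.4 × 6 = 2.4.
The remaining 20% of clearance is unaffected.
CL_new/CL_old = 0.552 + 1.064 + 2.4 + 0.2 = 4.216.
Steady-state concentration ∝ 1/CL: new value = 33 / 4.216 = 7.8 μg/mL.

7.8 μg/mL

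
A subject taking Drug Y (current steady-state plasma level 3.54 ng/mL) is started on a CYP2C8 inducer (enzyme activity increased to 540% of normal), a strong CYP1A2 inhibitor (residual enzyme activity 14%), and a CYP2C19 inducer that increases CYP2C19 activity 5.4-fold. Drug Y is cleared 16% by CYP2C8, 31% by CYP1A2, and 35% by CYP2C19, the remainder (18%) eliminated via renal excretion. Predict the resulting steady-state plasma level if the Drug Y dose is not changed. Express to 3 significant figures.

1.19 ng/mL

CYP2C8: 0.16 × 5.4 = 0.864
CYP1A2: 0.31 × 0.14 = 0.0434
CYP2C19: 0.35 × 5.4 = 1.89
Other: 0.18 (unchanged)
New clearance relative to baseline: 0.864 + 0.0434 + 1.89 + 0.18 = 2.9774.
Dividing the baseline by the relative clearance: 3.54 / 2.9774 = 1.19 ng/mL.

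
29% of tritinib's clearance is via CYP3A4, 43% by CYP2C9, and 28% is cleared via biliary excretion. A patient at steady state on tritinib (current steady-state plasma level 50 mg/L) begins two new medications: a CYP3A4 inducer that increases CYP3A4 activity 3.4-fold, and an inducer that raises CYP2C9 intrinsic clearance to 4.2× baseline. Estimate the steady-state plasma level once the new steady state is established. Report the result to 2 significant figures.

16 mg/L

CYP3A4: 0.29 × 3.4 = 0.986
CYP2C9: 0.43 × 4.2 = 1.806
Other: 0.28 (unchanged)
CL_new/CL_old = 0.986 + 1.806 + 0.28 = 3.072.
Dividing the baseline by the relative clearance: 50 / 3.072 = 16 mg/L.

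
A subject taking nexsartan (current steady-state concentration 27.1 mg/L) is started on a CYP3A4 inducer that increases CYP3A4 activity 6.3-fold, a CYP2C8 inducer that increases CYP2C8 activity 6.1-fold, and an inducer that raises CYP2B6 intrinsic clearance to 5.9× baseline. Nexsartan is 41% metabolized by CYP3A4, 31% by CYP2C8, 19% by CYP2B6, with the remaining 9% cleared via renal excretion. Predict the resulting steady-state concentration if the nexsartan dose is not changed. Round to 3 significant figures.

CYP3A4: 0.41 × 6.3 = 2.583
CYP2C8: 0.31 × 6.1 = 1.891
CYP2B6: 0.19 × 5.9 = 1.121
Other: 0.09 (unchanged)
Relative clearance = 2.583 + 1.891 + 1.121 + 0.09 = 5.685.
New steady-state concentration = 27.1 / 5.685 = 4.77 mg/L (concentration scales inversely with clearance).

4.77 mg/L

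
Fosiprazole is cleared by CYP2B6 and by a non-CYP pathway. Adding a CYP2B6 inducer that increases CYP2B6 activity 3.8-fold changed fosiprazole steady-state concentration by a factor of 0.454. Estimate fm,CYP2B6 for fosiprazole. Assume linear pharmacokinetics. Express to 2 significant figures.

Let fm be the CYP2B6 fraction. New clearance relative to baseline = fm × 3.8 + (1 − fm).
Steady-state concentration ratio = 1 / (new CL fraction), so new CL fraction = 1 / 0.454 = 2.203.
fm × 3.8 + 1 − fm = 2.203  ⇒  fm × (3.8 − 1) = 1.203  ⇒  fm = 0.43.

0.43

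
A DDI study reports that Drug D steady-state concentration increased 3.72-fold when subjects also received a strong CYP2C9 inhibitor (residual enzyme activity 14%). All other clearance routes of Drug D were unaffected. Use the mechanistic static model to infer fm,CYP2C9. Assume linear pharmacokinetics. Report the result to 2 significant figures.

0.85

Let fm be the CYP2C9 fraction. New clearance relative to baseline = fm × 0.14 + (1 − fm).
Steady-state concentration ratio = 1 / (new CL fraction), so new CL fraction = 1 / 3.72 = 0.2688.
fm × 0.14 + 1 − fm = 0.2688  ⇒  fm × (0.14 − 1) = −0.7312  ⇒  fm = 0.85.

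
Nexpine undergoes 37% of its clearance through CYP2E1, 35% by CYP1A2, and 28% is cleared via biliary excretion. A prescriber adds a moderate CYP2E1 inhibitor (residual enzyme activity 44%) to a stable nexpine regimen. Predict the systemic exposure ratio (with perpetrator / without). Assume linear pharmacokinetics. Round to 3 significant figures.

1.26

The CYP2E1 pathway (37% of clearance) is reduced to 0.44× activity: 0.37 × 0.44 = 0.1628.
CYP1A2 (35%) and the residual 28% are unaffected.
Relative clearance = 0.1628 + 0.35 + 0.28 = 0.7928.
Since systemic exposure ∝ 1/CL, the ratio is 1 / 0.7928 = 1.26.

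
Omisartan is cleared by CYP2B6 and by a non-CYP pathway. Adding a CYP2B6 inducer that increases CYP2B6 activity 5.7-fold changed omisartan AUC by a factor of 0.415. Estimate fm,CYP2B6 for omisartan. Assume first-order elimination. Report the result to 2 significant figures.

0.30

Let x = fm,CYP2B6. Because AUC ∝ 1/CL, relative clearance rose to 1/0.415 = 2.41.
Setting x·5.7 + (1 − x) = 2.41 and solving: x = (2.41 − 1)/(5.7 − 1) = 0.30.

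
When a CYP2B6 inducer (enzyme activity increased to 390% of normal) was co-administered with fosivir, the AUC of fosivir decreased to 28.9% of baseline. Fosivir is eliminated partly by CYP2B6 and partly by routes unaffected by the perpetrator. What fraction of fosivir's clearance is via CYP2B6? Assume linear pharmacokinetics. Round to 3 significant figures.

CL'/CL = 1 / 0.289 = 3.46
3.9·fm + (1 − fm) = 3.46
fm = (3.46 − 1) / (3.9 − 1) = 0.848

0.848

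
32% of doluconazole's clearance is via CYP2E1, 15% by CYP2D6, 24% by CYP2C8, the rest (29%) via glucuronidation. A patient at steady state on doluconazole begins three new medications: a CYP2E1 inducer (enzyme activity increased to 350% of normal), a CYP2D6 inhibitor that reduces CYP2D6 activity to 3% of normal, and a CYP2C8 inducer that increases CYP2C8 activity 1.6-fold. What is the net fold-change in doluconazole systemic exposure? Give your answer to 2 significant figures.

The CYP2E1 pathway (32% of clearance) increases to 3.5× activity: 0.32 × 3.5 = 1.12.
The CYP2D6 pathway (15% of clearance) falls to 0.03× activity: 0.15 × 0.03 = 0.0045.
The CYP2C8 pathway (24% of clearance) is boosted to 1.6× activity: 0.24 × 1.6 = 0.384.
Non-CYP routes (29%) are unchanged.
CL_new/CL_old = 1.12 + 0.0045 + 0.384 + 0.29 = 1.7985.
Systemic exposure ∝ 1/CL: fold-change = 1 / 1.7985 = 0.56.

0.56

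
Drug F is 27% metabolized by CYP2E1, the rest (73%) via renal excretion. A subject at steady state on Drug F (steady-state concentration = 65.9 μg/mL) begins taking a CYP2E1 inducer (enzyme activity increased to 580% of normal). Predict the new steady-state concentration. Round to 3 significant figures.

The CYP2E1 pathway (27% of clearance) rises to 5.8× activity: 0.27 × 5.8 = 1.566.
The remaining 73% of clearance is unaffected.
Relative clearance = 1.566 + 0.73 = 2.296.
With dosing unchanged, steady-state concentration scales as 1/CL: 65.9 / 2.296 = 28.7 μg/mL.

28.7 μg/mL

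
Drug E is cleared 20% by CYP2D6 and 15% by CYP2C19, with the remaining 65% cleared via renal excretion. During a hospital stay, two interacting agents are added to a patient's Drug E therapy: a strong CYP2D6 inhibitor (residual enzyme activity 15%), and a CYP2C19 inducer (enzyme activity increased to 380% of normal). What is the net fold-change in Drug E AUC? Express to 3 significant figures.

The CYP2D6 pathway (20% of clearance) drops to 0.15× activity: 0.2 × 0.15 = 0.03.
The CYP2C19 pathway (15% of clearance) is boosted to 3.8× activity: 0.15 × 3.8 = 0.57.
Non-CYP routes (65%) are unchanged.
Relative clearance = 0.03 + 0.57 + 0.65 = 1.25.
AUC ∝ 1/CL: fold-change = 1 / 1.25 = 0.800.

0.800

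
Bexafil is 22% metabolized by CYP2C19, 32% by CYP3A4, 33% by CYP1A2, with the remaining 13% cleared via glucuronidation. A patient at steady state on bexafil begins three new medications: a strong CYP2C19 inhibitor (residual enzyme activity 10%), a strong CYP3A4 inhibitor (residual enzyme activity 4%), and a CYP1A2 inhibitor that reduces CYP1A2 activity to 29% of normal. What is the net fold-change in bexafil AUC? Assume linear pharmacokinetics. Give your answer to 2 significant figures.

The CYP2C19 pathway (22% of clearance) falls to 0.1× activity: 0.22 × 0.1 = 0.022.
The CYP3A4 pathway (32% of clearance) falls to 0.04× activity: 0.32 × 0.04 = 0.0128.
The CYP1A2 pathway (33% of clearance) falls to 0.29× activity: 0.33 × 0.29 = 0.0957.
The remaining 13% of clearance is unaffected.
Relative clearance = 0.022 + 0.0128 + 0.0957 + 0.13 = 0.2605.
Net AUC ratio = 1 / 0.2605 = 3.8.

3.8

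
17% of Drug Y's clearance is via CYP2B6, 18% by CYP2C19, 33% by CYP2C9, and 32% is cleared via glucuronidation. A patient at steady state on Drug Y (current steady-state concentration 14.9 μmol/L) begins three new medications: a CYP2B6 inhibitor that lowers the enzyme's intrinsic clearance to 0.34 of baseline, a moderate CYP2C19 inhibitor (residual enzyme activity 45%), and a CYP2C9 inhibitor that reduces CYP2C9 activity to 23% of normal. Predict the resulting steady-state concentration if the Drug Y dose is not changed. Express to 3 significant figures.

27.9 μmol/L

The CYP2B6 pathway (17% of clearance) is reduced to 0.34× activity: 0.17 × 0.34 = 0.0578.
The CYP2C19 pathway (18% of clearance) is reduced to 0.45× activity: 0.18 × 0.45 = 0.081.
The CYP2C9 pathway (33% of clearance) falls to 0.23× activity: 0.33 × 0.23 = 0.0759.
The remaining 32% of clearance is unaffected.
Relative clearance = 0.0578 + 0.081 + 0.0759 + 0.32 = 0.5347.
New steady-state concentration = 14.9 / 0.5347 = 27.9 μmol/L (concentration scales inversely with clearance).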